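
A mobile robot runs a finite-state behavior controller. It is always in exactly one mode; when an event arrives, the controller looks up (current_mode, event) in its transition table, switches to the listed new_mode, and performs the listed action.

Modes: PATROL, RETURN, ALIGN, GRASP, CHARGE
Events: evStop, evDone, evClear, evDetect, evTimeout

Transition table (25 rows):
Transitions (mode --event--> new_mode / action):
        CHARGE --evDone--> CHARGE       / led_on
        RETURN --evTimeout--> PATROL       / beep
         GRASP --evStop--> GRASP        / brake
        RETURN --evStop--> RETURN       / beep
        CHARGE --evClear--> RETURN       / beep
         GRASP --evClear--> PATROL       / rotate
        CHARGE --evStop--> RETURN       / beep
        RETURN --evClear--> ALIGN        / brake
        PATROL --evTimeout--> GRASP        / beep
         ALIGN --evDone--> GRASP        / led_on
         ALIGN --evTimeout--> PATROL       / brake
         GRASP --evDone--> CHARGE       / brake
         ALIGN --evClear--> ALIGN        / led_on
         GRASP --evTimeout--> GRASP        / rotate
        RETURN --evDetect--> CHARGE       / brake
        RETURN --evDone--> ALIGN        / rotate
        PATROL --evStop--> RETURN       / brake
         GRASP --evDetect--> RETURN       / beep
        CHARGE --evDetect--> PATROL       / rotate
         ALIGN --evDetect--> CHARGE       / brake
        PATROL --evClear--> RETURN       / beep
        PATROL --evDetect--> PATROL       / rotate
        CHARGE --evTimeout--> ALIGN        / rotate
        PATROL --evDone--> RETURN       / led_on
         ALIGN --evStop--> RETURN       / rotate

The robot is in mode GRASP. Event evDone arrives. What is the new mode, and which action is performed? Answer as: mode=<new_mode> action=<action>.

mode=CHARGE action=brake

current mode = GRASP; filter table to that mode:
  (GRASP, evStop) → (GRASP, brake)
  (GRASP, evClear) → (PATROL, rotate)
  (GRASP, evDone) → (CHARGE, brake)  ← event matches
  (GRASP, evTimeout) → (GRASP, rotate)
  (GRASP, evDetect) → (RETURN, beep)
event = evDone selects (CHARGE, brake)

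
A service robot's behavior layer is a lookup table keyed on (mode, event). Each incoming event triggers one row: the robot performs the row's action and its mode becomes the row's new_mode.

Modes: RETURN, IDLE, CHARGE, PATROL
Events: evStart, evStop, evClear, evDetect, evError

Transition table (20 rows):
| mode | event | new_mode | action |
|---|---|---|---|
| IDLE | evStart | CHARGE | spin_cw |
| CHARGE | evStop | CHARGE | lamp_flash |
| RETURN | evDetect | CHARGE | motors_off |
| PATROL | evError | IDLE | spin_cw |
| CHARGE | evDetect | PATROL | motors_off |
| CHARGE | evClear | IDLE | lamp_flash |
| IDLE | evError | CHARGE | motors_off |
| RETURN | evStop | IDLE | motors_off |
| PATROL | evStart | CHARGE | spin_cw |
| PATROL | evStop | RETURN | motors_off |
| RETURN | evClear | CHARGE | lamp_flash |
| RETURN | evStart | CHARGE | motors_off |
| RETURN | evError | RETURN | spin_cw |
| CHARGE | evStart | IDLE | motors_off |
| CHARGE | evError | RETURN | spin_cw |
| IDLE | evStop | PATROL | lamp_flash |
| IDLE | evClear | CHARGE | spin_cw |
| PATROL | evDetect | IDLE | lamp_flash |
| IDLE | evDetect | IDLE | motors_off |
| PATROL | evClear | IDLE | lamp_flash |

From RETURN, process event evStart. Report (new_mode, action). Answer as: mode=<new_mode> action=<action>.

mode=CHARGE action=motors_off

current mode = RETURN; filter table to that mode:
  (RETURN, evDetect) → (CHARGE, motors_off)
  (RETURN, evStop) → (IDLE, motors_off)
  (RETURN, evClear) → (CHARGE, lamp_flash)
  (RETURN, evStart) → (CHARGE, motors_off)  ← event matches
  (RETURN, evError) → (RETURN, spin_cw)
event = evStart selects (CHARGE, motors_off)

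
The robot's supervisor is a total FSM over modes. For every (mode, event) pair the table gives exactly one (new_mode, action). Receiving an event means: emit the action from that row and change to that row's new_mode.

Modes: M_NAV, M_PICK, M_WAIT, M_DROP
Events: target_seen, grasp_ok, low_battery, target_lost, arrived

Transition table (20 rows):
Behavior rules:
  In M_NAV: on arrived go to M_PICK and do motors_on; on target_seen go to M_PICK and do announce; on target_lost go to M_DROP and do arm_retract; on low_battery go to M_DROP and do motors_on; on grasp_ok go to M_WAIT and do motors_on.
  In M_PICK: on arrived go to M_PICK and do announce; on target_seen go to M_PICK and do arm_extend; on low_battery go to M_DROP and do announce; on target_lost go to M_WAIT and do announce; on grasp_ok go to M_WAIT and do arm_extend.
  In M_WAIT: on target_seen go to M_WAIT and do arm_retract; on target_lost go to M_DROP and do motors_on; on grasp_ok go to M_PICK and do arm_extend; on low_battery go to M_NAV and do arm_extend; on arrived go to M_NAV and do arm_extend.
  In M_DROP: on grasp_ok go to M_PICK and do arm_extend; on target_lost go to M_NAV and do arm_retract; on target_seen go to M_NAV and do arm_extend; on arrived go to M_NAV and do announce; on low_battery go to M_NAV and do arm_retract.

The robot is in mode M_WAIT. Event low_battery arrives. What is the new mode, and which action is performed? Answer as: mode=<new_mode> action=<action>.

current mode = M_WAIT; filter table to that mode:
  (M_WAIT, target_seen) → (M_WAIT, arm_retract)
  (M_WAIT, target_lost) → (M_DROP, motors_on)
  (M_WAIT, grasp_ok) → (M_PICK, arm_extend)
  (M_WAIT, low_battery) → (M_NAV, arm_extend)  ← event matches
  (M_WAIT, arrived) → (M_NAV, arm_extend)
event = low_battery selects (M_NAV, arm_extend)

mode=M_NAV action=arm_extend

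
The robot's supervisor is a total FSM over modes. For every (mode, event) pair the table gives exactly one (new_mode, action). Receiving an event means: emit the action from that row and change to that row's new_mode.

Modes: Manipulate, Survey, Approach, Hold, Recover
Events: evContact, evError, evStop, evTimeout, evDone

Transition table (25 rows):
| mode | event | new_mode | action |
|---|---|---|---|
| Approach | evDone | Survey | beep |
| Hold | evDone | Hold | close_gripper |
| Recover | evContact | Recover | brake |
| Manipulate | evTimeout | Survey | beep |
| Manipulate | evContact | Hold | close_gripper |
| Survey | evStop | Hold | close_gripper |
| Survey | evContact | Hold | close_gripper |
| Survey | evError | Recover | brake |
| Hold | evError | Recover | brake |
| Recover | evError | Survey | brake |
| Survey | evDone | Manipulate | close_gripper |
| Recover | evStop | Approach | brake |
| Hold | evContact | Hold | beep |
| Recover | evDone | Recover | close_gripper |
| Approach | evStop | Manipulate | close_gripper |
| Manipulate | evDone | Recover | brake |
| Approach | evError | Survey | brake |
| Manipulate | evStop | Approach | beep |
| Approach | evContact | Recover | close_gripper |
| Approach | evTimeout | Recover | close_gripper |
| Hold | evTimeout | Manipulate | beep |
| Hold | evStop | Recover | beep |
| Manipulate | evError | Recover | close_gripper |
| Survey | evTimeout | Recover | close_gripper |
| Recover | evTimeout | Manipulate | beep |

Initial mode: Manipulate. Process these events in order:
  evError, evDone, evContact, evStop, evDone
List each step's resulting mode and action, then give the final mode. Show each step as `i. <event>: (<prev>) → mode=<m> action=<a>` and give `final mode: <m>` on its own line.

final mode: Survey

1. evError: (Manipulate) → mode=Recover action=close_gripper
2. evDone: (Recover) → mode=Recover action=close_gripper
3. evContact: (Recover) → mode=Recover action=brake
4. evStop: (Recover) → mode=Approach action=brake
5. evDone: (Approach) → mode=Survey action=beep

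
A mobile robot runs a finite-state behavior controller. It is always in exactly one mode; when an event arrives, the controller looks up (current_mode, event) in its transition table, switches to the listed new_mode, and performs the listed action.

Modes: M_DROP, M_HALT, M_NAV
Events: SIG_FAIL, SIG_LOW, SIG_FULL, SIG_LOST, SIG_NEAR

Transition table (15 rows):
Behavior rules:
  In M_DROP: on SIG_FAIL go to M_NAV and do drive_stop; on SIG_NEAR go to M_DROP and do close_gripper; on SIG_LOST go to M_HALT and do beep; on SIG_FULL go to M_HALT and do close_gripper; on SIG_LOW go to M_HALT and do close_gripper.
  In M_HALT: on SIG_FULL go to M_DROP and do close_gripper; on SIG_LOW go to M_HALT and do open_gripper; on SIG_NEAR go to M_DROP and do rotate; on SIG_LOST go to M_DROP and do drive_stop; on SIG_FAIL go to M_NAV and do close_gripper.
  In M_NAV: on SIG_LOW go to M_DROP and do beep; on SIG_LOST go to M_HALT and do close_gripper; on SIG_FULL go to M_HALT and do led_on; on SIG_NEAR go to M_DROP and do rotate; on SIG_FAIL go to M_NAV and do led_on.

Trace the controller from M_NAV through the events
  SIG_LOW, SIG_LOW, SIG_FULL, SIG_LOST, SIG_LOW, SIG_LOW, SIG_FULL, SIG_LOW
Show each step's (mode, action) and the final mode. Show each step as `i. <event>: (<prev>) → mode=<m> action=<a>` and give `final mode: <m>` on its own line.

final mode: M_HALT

1. SIG_LOW: (M_NAV) → mode=M_DROP action=beep
2. SIG_LOW: (M_DROP) → mode=M_HALT action=close_gripper
3. SIG_FULL: (M_HALT) → mode=M_DROP action=close_gripper
4. SIG_LOST: (M_DROP) → mode=M_HALT action=beep
5. SIG_LOW: (M_HALT) → mode=M_HALT action=open_gripper
6. SIG_LOW: (M_HALT) → mode=M_HALT action=open_gripper
7. SIG_FULL: (M_HALT) → mode=M_DROP action=close_gripper
8. SIG_LOW: (M_DROP) → mode=M_HALT action=close_gripper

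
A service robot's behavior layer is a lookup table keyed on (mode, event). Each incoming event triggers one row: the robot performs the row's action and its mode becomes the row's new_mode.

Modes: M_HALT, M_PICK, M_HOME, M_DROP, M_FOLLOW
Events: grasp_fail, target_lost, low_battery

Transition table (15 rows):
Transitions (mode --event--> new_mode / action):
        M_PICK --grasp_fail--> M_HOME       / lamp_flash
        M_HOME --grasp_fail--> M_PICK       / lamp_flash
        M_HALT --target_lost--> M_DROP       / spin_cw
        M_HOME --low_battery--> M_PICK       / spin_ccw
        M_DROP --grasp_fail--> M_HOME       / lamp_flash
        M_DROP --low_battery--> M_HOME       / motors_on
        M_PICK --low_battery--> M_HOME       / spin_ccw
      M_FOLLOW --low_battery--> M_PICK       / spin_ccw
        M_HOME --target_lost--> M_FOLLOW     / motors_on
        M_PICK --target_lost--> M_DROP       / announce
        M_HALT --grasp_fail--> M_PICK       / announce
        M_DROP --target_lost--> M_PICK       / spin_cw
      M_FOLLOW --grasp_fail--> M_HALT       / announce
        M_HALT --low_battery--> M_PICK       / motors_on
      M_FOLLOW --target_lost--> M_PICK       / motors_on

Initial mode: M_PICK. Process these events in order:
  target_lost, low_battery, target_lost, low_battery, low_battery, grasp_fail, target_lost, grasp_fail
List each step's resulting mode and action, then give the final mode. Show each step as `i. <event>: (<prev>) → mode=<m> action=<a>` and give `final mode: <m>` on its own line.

final mode: M_HOME

1. target_lost: (M_PICK) → mode=M_DROP action=announce
2. low_battery: (M_DROP) → mode=M_HOME action=motors_on
3. target_lost: (M_HOME) → mode=M_FOLLOW action=motors_on
4. low_battery: (M_FOLLOW) → mode=M_PICK action=spin_ccw
5. low_battery: (M_PICK) → mode=M_HOME action=spin_ccw
6. grasp_fail: (M_HOME) → mode=M_PICK action=lamp_flash
7. target_lost: (M_PICK) → mode=M_DROP action=announce
8. grasp_fail: (M_DROP) → mode=M_HOME action=lamp_flash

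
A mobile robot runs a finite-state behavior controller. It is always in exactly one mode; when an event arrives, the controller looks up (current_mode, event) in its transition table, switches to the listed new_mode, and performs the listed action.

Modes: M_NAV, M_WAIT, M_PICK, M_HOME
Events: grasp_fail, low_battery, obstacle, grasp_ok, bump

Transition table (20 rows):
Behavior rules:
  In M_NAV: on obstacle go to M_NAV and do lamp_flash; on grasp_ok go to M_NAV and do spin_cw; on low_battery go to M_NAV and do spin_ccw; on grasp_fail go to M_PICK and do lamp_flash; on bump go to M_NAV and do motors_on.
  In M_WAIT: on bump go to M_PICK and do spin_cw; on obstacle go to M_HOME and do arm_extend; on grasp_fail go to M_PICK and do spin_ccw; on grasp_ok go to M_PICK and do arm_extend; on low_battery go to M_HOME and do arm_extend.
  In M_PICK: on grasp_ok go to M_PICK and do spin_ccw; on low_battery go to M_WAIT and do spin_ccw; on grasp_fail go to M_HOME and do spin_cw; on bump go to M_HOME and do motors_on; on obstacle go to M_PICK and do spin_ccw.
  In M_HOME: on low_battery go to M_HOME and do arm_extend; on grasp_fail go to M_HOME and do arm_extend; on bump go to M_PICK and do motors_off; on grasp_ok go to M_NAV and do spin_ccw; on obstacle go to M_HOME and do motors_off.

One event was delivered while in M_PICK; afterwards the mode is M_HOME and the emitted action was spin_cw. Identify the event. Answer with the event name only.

try grasp_fail: (M_PICK, grasp_fail) → (M_HOME, spin_cw)  ← matches
try low_battery: (M_PICK, low_battery) → (M_WAIT, spin_ccw)
try obstacle: (M_PICK, obstacle) → (M_PICK, spin_ccw)
try grasp_ok: (M_PICK, grasp_ok) → (M_PICK, spin_ccw)
try bump: (M_PICK, bump) → (M_HOME, motors_on)

grasp_fail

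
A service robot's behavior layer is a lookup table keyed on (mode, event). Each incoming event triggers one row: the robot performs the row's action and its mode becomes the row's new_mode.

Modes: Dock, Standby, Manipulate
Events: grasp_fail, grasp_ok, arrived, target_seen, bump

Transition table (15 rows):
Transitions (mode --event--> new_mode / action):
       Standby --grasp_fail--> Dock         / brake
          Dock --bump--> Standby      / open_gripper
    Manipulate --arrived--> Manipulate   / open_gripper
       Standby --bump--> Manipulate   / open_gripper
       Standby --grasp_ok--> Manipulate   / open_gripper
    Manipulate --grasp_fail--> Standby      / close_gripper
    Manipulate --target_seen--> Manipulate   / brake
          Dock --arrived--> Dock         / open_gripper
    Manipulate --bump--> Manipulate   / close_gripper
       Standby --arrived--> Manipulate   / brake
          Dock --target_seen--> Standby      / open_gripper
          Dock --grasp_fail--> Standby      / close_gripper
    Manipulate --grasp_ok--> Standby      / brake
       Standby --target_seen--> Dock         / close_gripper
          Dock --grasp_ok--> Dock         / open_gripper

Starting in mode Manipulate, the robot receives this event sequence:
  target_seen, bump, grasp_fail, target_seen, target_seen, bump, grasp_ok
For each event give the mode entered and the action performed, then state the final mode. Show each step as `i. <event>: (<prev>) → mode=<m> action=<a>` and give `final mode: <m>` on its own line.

1. target_seen: (Manipulate) → mode=Manipulate action=brake
2. bump: (Manipulate) → mode=Manipulate action=close_gripper
3. grasp_fail: (Manipulate) → mode=Standby action=close_gripper
4. target_seen: (Standby) → mode=Dock action=close_gripper
5. target_seen: (Dock) → mode=Standby action=open_gripper
6. bump: (Standby) → mode=Manipulate action=open_gripper
7. grasp_ok: (Manipulate) → mode=Standby action=brake

final mode: Standby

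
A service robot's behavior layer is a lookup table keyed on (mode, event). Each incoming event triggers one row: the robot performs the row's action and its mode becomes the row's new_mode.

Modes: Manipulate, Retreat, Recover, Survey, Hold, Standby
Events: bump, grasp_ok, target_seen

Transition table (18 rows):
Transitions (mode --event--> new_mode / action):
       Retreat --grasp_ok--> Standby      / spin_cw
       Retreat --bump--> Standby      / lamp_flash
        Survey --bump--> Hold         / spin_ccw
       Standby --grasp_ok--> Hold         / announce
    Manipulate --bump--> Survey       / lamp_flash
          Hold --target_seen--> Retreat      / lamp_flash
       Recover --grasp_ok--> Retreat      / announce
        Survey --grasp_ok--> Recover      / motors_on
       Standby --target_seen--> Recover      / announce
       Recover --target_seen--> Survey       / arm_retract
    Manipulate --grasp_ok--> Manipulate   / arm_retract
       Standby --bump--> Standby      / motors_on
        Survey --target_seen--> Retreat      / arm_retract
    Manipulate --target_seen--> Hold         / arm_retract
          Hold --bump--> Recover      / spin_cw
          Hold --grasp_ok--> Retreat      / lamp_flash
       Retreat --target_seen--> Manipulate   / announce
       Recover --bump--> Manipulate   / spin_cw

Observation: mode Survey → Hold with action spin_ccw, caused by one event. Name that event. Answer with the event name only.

bump

try bump: (Survey, bump) → (Hold, spin_ccw)  ← matches
try grasp_ok: (Survey, grasp_ok) → (Recover, motors_on)
try target_seen: (Survey, target_seen) → (Retreat, arm_retract)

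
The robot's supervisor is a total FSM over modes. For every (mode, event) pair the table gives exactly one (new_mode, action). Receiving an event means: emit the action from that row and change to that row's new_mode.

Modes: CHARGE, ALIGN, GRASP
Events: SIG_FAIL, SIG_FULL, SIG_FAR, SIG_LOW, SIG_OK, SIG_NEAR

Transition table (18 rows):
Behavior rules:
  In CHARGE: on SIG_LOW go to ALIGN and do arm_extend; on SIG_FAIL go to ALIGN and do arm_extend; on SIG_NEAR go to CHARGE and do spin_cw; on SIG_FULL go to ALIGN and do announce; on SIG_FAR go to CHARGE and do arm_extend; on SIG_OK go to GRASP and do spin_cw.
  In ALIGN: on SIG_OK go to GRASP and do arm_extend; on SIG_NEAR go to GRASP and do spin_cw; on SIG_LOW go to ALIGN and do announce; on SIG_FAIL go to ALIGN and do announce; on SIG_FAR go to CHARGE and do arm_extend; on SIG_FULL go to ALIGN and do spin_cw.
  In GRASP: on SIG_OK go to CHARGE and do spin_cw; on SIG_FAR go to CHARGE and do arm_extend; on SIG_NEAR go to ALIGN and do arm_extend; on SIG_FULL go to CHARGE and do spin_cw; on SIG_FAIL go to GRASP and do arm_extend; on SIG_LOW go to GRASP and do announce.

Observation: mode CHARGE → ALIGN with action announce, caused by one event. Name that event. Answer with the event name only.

try SIG_FAIL: (CHARGE, SIG_FAIL) → (ALIGN, arm_extend)
try SIG_FULL: (CHARGE, SIG_FULL) → (ALIGN, announce)  ← matches
try SIG_FAR: (CHARGE, SIG_FAR) → (CHARGE, arm_extend)
try SIG_LOW: (CHARGE, SIG_LOW) → (ALIGN, arm_extend)
try SIG_OK: (CHARGE, SIG_OK) → (GRASP, spin_cw)
try SIG_NEAR: (CHARGE, SIG_NEAR) → (CHARGE, spin_cw)

SIG_FULL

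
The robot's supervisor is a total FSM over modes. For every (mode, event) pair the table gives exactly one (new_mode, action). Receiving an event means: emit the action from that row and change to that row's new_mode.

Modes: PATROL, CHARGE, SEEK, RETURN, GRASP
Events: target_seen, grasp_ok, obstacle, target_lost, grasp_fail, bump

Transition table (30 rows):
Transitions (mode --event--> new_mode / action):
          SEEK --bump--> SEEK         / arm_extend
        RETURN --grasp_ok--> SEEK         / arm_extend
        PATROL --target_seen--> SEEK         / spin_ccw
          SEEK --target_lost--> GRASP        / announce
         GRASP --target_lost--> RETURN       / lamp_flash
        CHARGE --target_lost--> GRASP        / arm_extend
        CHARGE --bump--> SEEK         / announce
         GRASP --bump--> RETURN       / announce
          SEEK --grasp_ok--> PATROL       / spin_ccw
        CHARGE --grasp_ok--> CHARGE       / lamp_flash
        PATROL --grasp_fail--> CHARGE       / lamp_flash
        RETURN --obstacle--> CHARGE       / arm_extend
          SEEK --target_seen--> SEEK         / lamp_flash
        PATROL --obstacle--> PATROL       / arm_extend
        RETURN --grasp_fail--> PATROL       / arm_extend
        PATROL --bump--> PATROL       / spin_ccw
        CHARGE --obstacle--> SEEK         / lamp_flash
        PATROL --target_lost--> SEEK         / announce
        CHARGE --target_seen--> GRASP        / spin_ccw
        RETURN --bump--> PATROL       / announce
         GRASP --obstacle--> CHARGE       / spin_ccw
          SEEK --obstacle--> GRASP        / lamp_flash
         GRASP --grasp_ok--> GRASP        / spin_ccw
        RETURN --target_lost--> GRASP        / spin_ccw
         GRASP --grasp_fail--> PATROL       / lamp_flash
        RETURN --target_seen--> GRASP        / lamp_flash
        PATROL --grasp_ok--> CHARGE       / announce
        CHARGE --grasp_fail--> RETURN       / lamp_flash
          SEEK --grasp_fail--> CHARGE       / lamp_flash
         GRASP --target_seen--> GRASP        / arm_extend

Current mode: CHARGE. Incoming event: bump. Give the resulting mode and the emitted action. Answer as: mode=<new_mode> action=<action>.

current mode = CHARGE; filter table to that mode:
  (CHARGE, target_lost) → (GRASP, arm_extend)
  (CHARGE, bump) → (SEEK, announce)  ← event matches
  (CHARGE, grasp_ok) → (CHARGE, lamp_flash)
  (CHARGE, obstacle) → (SEEK, lamp_flash)
  (CHARGE, target_seen) → (GRASP, spin_ccw)
  (CHARGE, grasp_fail) → (RETURN, lamp_flash)
event = bump selects (SEEK, announce)

mode=SEEK action=announce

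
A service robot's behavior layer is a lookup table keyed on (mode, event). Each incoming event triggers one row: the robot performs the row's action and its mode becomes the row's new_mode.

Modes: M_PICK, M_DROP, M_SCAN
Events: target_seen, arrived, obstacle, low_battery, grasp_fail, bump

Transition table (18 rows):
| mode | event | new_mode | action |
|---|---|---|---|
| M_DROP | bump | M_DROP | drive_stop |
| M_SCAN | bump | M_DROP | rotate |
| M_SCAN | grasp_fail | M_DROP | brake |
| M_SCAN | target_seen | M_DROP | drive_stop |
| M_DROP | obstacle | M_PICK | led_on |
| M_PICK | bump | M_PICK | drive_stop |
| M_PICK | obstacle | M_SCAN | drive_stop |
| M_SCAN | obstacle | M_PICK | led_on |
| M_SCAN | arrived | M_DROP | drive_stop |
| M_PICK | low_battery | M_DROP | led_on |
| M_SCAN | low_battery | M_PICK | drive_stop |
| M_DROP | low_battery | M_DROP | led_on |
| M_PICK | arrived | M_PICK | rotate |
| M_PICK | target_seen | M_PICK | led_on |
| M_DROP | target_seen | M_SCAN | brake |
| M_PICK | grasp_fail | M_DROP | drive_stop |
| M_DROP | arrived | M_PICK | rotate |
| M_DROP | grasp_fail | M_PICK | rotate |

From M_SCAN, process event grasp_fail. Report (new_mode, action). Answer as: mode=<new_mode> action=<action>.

current mode = M_SCAN; filter table to that mode:
  (M_SCAN, bump) → (M_DROP, rotate)
  (M_SCAN, grasp_fail) → (M_DROP, brake)  ← event matches
  (M_SCAN, target_seen) → (M_DROP, drive_stop)
  (M_SCAN, obstacle) → (M_PICK, led_on)
  (M_SCAN, arrived) → (M_DROP, drive_stop)
  (M_SCAN, low_battery) → (M_PICK, drive_stop)
event = grasp_fail selects (M_DROP, brake)

mode=M_DROP action=brake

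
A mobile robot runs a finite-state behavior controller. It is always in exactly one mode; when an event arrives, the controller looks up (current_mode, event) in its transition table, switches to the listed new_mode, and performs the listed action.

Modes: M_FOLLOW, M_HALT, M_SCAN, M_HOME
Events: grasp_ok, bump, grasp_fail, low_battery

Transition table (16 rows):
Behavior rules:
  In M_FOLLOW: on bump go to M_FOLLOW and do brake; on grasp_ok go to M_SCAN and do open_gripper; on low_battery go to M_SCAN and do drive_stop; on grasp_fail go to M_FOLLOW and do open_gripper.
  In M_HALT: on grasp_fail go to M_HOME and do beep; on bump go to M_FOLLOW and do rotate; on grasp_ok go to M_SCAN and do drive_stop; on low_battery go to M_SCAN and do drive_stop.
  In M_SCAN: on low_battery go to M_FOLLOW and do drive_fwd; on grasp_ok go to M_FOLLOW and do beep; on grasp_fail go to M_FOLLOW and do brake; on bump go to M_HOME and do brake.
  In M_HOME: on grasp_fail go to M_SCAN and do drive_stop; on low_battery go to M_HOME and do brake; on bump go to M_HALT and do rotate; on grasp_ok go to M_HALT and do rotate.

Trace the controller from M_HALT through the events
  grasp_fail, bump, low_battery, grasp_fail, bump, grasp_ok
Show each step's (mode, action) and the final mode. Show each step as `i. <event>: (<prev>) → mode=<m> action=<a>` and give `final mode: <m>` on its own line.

final mode: M_SCAN

1. grasp_fail: (M_HALT) → mode=M_HOME action=beep
2. bump: (M_HOME) → mode=M_HALT action=rotate
3. low_battery: (M_HALT) → mode=M_SCAN action=drive_stop
4. grasp_fail: (M_SCAN) → mode=M_FOLLOW action=brake
5. bump: (M_FOLLOW) → mode=M_FOLLOW action=brake
6. grasp_ok: (M_FOLLOW) → mode=M_SCAN action=open_gripper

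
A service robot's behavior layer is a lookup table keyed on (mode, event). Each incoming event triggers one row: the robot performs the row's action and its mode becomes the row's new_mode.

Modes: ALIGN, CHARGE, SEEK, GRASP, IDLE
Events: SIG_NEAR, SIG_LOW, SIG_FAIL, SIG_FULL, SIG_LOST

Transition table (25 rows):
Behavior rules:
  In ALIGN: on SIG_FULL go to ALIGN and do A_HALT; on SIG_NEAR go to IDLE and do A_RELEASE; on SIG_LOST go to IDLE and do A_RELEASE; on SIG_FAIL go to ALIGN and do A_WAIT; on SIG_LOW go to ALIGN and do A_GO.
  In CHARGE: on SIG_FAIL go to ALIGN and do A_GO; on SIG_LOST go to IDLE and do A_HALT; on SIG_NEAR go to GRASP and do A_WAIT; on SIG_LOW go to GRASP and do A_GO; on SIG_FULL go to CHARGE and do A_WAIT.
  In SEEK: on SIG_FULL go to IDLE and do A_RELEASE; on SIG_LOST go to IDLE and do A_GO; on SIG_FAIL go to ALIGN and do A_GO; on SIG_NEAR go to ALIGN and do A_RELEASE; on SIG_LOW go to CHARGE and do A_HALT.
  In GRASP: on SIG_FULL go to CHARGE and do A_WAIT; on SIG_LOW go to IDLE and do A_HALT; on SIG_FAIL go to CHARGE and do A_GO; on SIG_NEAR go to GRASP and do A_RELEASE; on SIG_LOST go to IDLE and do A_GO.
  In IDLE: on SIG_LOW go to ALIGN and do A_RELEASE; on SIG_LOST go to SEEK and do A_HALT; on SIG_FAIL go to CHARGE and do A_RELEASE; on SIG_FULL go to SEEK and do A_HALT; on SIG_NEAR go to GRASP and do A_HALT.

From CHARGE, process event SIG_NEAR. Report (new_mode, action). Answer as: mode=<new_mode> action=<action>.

mode=GRASP action=A_WAIT

current mode = CHARGE; filter table to that mode:
  (CHARGE, SIG_FAIL) → (ALIGN, A_GO)
  (CHARGE, SIG_LOST) → (IDLE, A_HALT)
  (CHARGE, SIG_NEAR) → (GRASP, A_WAIT)  ← event matches
  (CHARGE, SIG_LOW) → (GRASP, A_GO)
  (CHARGE, SIG_FULL) → (CHARGE, A_WAIT)
event = SIG_NEAR selects (GRASP, A_WAIT)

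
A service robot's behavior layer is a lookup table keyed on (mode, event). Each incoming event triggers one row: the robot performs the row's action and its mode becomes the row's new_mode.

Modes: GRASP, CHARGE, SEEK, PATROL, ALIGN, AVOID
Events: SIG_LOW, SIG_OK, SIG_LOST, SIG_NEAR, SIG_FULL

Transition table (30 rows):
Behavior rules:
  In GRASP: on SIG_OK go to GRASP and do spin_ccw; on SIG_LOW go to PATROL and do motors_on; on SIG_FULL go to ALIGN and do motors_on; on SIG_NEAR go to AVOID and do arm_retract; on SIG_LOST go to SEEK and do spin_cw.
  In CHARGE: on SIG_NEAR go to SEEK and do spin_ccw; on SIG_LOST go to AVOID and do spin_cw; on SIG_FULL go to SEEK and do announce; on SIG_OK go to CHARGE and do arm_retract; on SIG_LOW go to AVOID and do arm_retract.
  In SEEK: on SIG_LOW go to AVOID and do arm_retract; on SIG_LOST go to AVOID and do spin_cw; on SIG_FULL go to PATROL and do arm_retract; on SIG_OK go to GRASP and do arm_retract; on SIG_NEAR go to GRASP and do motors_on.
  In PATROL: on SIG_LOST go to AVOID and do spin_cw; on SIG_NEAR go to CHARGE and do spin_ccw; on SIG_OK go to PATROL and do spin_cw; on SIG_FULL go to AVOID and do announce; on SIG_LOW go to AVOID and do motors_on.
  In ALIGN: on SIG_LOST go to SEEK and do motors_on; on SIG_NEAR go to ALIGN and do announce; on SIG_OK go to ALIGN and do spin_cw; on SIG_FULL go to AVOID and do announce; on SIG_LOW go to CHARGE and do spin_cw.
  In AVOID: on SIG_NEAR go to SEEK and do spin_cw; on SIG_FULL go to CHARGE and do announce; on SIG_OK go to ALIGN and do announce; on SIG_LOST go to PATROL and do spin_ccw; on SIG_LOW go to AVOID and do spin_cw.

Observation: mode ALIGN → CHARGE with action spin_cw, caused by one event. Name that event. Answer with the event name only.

SIG_LOW

try SIG_LOW: (ALIGN, SIG_LOW) → (CHARGE, spin_cw)  ← matches
try SIG_OK: (ALIGN, SIG_OK) → (ALIGN, spin_cw)
try SIG_LOST: (ALIGN, SIG_LOST) → (SEEK, motors_on)
try SIG_NEAR: (ALIGN, SIG_NEAR) → (ALIGN, announce)
try SIG_FULL: (ALIGN, SIG_FULL) → (AVOID, announce)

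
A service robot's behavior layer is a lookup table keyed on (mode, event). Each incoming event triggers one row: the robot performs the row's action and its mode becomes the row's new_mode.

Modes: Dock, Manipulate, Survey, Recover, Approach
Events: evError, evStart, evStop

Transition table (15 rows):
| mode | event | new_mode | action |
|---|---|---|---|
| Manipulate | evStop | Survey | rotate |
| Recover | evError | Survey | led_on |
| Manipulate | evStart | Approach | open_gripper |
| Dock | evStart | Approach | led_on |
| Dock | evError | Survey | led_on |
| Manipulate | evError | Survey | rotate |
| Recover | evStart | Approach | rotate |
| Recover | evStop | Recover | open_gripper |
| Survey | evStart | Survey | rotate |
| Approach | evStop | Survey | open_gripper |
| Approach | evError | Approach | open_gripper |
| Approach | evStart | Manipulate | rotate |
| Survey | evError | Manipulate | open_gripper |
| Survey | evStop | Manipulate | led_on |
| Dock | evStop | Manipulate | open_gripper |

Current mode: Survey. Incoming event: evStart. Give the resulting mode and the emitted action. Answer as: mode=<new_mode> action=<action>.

current mode = Survey; filter table to that mode:
  (Survey, evStart) → (Survey, rotate)  ← event matches
  (Survey, evError) → (Manipulate, open_gripper)
  (Survey, evStop) → (Manipulate, led_on)
event = evStart selects (Survey, rotate)

mode=Survey action=rotate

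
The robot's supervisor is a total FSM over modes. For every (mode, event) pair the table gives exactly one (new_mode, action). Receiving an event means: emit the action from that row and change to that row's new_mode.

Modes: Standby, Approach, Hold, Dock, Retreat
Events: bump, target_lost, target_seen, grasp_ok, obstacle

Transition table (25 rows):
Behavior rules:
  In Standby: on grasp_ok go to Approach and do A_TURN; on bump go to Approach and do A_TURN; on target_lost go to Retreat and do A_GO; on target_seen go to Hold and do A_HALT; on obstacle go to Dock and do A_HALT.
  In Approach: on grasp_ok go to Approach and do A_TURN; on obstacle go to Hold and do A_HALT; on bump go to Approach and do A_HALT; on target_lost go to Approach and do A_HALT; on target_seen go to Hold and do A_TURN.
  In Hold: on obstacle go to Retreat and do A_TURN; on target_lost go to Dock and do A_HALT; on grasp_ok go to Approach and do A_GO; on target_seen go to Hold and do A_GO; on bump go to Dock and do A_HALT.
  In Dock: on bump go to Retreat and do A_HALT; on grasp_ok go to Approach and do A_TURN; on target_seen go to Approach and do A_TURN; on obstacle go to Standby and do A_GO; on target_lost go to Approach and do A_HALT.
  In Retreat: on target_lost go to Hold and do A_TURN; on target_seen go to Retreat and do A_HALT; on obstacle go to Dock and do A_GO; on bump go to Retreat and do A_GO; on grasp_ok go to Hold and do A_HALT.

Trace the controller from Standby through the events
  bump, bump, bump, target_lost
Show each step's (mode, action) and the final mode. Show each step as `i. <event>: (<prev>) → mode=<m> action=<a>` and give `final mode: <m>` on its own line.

final mode: Approach

1. bump: (Standby) → mode=Approach action=A_TURN
2. bump: (Approach) → mode=Approach action=A_HALT
3. bump: (Approach) → mode=Approach action=A_HALT
4. target_lost: (Approach) → mode=Approach action=A_HALT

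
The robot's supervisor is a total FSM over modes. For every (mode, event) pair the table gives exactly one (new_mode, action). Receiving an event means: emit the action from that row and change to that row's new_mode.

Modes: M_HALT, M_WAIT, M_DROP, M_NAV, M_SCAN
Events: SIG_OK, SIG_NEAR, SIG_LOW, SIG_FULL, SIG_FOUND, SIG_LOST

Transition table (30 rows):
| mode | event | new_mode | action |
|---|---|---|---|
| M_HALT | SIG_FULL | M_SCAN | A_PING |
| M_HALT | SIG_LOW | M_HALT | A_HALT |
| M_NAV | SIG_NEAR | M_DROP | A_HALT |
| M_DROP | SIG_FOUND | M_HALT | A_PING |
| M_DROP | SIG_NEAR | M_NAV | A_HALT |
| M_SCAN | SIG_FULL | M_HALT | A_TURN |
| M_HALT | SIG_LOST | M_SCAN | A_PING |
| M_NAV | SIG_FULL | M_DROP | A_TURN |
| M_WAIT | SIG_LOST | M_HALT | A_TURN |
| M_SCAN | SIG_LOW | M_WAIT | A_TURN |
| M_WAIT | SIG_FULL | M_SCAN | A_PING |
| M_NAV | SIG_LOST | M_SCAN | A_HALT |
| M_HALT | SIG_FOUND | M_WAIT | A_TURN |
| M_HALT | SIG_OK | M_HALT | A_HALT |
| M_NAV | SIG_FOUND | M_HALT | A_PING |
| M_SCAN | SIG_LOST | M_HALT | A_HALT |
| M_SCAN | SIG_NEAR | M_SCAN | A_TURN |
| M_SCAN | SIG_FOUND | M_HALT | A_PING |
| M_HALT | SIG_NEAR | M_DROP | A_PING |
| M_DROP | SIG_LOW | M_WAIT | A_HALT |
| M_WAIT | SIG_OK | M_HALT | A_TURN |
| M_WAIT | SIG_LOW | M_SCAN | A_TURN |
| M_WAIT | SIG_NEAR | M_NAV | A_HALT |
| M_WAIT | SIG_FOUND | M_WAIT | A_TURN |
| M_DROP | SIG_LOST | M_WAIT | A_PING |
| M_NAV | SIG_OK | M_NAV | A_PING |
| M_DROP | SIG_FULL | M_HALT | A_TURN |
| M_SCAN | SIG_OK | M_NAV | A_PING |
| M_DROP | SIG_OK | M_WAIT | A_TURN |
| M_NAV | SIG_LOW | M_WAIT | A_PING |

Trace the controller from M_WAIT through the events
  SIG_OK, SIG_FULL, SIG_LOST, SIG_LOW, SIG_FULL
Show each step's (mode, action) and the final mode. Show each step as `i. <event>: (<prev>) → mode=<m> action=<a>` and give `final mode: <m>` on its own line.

1. SIG_OK: (M_WAIT) → mode=M_HALT action=A_TURN
2. SIG_FULL: (M_HALT) → mode=M_SCAN action=A_PING
3. SIG_LOST: (M_SCAN) → mode=M_HALT action=A_HALT
4. SIG_LOW: (M_HALT) → mode=M_HALT action=A_HALT
5. SIG_FULL: (M_HALT) → mode=M_SCAN action=A_PING

final mode: M_SCAN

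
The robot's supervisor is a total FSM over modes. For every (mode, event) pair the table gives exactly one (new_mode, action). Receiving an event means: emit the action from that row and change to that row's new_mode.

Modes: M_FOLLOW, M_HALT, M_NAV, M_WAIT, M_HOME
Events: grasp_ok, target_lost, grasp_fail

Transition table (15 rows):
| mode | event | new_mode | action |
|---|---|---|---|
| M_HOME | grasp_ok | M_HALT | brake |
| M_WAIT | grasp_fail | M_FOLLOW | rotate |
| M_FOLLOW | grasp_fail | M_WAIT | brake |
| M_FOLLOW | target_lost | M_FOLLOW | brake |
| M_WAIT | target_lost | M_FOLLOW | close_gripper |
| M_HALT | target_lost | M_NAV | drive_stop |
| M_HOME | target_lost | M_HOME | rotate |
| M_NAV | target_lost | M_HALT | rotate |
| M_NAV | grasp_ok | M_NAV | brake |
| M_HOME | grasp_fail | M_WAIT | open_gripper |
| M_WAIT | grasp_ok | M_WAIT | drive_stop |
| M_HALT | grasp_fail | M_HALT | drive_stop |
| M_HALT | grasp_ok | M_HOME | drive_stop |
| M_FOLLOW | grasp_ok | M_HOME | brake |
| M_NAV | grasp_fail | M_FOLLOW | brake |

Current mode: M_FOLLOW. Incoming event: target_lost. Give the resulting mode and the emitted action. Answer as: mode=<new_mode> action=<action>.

current mode = M_FOLLOW; filter table to that mode:
  (M_FOLLOW, grasp_fail) → (M_WAIT, brake)
  (M_FOLLOW, target_lost) → (M_FOLLOW, brake)  ← event matches
  (M_FOLLOW, grasp_ok) → (M_HOME, brake)
event = target_lost selects (M_FOLLOW, brake)

mode=M_FOLLOW action=brake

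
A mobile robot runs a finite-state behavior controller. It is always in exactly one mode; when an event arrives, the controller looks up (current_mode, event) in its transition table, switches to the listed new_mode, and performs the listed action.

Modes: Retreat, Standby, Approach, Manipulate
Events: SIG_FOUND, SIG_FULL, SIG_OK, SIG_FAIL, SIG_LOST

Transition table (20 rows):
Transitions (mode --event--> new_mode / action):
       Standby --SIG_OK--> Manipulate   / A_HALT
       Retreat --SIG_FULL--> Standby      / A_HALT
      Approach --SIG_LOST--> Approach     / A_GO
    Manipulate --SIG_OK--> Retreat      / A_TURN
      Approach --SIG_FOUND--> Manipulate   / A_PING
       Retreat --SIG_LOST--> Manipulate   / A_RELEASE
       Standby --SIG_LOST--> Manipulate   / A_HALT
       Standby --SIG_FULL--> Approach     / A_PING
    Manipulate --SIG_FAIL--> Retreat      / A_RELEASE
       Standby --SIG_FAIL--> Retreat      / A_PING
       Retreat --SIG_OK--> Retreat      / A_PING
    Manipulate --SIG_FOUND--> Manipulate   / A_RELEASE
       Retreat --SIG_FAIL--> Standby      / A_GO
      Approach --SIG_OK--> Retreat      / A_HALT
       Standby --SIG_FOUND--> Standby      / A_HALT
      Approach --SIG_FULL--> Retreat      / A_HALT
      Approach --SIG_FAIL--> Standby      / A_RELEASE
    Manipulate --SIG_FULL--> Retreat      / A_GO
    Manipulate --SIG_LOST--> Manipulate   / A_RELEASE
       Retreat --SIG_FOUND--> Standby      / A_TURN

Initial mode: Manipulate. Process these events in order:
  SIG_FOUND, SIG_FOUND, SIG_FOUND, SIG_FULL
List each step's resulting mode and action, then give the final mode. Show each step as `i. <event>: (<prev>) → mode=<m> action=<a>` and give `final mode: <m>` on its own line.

1. SIG_FOUND: (Manipulate) → mode=Manipulate action=A_RELEASE
2. SIG_FOUND: (Manipulate) → mode=Manipulate action=A_RELEASE
3. SIG_FOUND: (Manipulate) → mode=Manipulate action=A_RELEASE
4. SIG_FULL: (Manipulate) → mode=Retreat action=A_GO

final mode: Retreat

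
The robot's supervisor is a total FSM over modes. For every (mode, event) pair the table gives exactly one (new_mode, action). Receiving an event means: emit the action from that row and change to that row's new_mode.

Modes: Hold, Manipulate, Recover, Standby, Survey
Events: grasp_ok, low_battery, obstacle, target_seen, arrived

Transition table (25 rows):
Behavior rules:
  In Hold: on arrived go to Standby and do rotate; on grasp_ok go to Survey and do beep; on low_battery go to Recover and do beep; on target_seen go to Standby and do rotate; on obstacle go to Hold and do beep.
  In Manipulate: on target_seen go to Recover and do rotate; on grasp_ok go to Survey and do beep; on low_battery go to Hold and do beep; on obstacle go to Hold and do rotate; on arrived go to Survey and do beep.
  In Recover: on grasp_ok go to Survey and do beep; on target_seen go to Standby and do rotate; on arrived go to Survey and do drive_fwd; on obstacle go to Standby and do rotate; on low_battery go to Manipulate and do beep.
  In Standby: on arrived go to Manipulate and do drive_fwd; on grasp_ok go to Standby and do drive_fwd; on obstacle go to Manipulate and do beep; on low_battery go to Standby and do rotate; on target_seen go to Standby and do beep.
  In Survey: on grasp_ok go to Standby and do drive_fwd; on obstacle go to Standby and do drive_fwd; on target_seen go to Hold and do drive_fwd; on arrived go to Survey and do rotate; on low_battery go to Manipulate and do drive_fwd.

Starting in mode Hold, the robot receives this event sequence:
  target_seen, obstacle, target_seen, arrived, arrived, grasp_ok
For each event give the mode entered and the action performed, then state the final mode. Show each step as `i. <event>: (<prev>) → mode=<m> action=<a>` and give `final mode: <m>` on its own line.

final mode: Standby

1. target_seen: (Hold) → mode=Standby action=rotate
2. obstacle: (Standby) → mode=Manipulate action=beep
3. target_seen: (Manipulate) → mode=Recover action=rotate
4. arrived: (Recover) → mode=Survey action=drive_fwd
5. arrived: (Survey) → mode=Survey action=rotate
6. grasp_ok: (Survey) → mode=Standby action=drive_fwd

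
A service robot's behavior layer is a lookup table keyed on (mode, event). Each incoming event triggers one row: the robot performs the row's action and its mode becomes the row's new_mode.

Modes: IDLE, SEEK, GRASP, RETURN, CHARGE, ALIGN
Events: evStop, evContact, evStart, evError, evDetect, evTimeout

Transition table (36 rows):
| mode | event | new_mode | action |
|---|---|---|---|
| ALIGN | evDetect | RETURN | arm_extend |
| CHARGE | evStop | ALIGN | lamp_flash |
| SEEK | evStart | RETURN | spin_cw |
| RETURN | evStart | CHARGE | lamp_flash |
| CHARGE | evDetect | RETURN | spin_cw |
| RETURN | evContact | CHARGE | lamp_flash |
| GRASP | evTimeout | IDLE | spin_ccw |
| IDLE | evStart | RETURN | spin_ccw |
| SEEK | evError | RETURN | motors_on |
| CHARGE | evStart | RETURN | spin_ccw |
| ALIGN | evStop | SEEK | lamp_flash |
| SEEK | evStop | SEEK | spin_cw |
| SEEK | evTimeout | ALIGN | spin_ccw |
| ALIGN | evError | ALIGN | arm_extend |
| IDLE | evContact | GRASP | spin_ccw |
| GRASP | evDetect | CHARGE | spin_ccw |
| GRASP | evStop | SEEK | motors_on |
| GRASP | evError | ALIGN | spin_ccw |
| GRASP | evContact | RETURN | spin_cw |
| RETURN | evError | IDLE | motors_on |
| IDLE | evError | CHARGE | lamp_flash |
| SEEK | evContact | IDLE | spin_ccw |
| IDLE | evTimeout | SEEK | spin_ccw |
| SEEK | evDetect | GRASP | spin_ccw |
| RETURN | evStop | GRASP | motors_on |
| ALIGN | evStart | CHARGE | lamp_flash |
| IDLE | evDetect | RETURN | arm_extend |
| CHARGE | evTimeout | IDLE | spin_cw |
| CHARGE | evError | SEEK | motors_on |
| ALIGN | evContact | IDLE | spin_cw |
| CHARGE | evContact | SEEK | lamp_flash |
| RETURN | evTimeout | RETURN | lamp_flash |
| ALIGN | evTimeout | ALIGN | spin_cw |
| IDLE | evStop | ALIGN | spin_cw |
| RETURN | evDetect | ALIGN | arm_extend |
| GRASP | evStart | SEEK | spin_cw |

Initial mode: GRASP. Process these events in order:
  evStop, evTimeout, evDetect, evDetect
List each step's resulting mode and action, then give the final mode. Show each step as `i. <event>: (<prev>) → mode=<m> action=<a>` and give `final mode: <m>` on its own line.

final mode: ALIGN

1. evStop: (GRASP) → mode=SEEK action=motors_on
2. evTimeout: (SEEK) → mode=ALIGN action=spin_ccw
3. evDetect: (ALIGN) → mode=RETURN action=arm_extend
4. evDetect: (RETURN) → mode=ALIGN action=arm_extend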